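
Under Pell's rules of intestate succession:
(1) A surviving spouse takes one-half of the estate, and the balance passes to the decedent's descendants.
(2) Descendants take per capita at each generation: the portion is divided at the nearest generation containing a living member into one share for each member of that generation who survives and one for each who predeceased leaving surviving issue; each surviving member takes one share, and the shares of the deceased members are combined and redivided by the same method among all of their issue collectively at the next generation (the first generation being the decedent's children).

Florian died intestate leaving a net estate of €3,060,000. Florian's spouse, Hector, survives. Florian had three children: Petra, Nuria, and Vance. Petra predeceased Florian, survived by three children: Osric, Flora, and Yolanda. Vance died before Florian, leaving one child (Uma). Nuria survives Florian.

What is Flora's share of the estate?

Flora receives €255,000.

Hector takes one-half of €3,060,000 = €1,530,000. The remaining €1,530,000 passes to the descendants.
The descendants' portion (€1,530,000) is divided at the children's generation into 3 shares of €510,000. Nuria takes €510,000. The 2 shares of the deceased (Petra and Vance) are combined into a pool of €1,020,000.
That pool (€1,020,000) is divided at the grandchildren's generation equally among Osric, Flora, Yolanda, and Uma: €255,000 each.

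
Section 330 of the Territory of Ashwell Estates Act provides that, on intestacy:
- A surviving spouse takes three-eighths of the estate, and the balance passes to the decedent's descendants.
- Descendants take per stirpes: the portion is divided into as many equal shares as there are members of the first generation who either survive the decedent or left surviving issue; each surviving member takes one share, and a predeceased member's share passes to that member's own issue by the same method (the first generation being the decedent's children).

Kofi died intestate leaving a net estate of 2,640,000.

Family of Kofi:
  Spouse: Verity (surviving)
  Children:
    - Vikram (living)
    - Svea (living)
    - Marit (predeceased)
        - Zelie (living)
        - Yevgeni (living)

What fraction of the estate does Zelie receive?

Zelie receives 5/48 of the estate.

Verity takes three-eighths of 2,640,000 = 990,000. The remaining 1,650,000 passes to the descendants.
The descendants' portion (1,650,000) is divided into 3 shares of 550,000: Vikram and Svea each take 550,000; Marit's 550,000 share passes to Marit's issue.
Marit's share (550,000) is divided into 2 shares of 275,000: Zelie and Yevgeni each take 275,000.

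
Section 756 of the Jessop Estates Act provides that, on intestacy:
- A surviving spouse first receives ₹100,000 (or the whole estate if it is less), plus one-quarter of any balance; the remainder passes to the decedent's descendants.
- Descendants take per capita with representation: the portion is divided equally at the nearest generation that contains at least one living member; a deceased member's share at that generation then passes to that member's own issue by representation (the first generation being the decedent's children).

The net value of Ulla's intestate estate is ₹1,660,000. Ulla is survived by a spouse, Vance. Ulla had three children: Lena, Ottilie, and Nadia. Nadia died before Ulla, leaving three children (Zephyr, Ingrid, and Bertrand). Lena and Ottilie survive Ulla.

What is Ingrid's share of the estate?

Vance first takes ₹100,000, leaving a balance of ₹1,560,000. Vance then takes one-quarter of the balance (₹390,000), for a total of ₹490,000. The remaining ₹1,170,000 passes to the descendants.
The descendants' portion (₹1,170,000) is divided into 3 shares of ₹390,000: Lena and Ottilie each take ₹390,000; Nadia's ₹390,000 share passes to Nadia's issue.
Nadia's share (₹390,000) is divided into 3 shares of ₹130,000: Zephyr, Ingrid, and Bertrand each take ₹130,000.

Ingrid receives ₹130,000.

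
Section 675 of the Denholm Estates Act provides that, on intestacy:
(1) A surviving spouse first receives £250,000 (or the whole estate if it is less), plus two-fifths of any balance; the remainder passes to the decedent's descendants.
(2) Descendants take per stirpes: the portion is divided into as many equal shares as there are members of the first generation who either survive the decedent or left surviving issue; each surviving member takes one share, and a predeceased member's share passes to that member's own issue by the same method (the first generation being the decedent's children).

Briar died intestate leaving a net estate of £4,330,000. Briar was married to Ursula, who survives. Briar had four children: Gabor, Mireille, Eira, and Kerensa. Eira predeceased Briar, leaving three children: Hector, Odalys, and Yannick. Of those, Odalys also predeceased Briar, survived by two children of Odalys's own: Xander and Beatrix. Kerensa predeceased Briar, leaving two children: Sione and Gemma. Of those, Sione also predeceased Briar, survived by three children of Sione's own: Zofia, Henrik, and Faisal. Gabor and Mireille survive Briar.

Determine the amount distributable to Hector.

Hector receives £204,000.

Ursula first takes £250,000, leaving a balance of £4,080,000. Ursula then takes two-fifths of the balance (£1,632,000), for a total of £1,882,000. The remaining £2,448,000 passes to the descendants.
The descendants' portion (£2,448,000) is divided into 4 shares of £612,000: Gabor and Mireille each take £612,000; Eira's £612,000 share passes to Eira's issue; Kerensa's £612,000 share passes to Kerensa's issue.
Eira's share (£612,000) is divided into 3 shares of £204,000: Hector and Yannick each take £204,000; Odalys's £204,000 share passes to Odalys's issue.
Odalys's share (£204,000) is divided into 2 shares of £102,000: Xander and Beatrix each take £102,000.
Kerensa's share (£612,000) is divided into 2 shares of £306,000: Gemma takes £306,000; Sione's £306,000 share passes to Sione's issue.
Sione's share (£306,000) is divided into 3 shares of £102,000: Zofia, Henrik, and Faisal each take £102,000.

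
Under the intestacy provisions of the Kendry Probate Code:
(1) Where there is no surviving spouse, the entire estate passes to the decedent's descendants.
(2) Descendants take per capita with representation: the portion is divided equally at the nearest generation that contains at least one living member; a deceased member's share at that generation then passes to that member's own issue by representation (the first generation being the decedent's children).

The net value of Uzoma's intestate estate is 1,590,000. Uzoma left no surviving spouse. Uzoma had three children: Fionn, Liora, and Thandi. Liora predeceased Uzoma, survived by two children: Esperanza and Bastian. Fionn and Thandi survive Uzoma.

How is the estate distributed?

Fionn: 530,000; Esperanza: 265,000; Bastian: 265,000; Thandi: 530,000

The entire 1,590,000 passes to the descendants.
That amount (1,590,000) is divided into 3 shares of 530,000: Fionn and Thandi each take 530,000; Liora's 530,000 share passes to Liora's issue.
Liora's share (530,000) is divided into 2 shares of 265,000: Esperanza and Bastian each take 265,000.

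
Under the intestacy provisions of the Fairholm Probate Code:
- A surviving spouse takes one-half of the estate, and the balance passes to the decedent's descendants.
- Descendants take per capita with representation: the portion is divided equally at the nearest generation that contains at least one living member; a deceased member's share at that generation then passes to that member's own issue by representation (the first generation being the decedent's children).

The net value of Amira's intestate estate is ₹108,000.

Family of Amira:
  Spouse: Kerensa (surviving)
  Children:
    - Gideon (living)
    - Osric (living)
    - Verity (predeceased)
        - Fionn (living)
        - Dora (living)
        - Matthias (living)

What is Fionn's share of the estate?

Kerensa takes one-half of ₹108,000 = ₹54,000. The remaining ₹54,000 passes to the descendants.
The descendants' portion (₹54,000) is divided into 3 shares of ₹18,000: Gideon and Osric each take ₹18,000; Verity's ₹18,000 share passes to Verity's issue.
Verity's share (₹18,000) is divided into 3 shares of ₹6,000: Fionn, Dora, and Matthias each take ₹6,000.

Fionn receives ₹6,000.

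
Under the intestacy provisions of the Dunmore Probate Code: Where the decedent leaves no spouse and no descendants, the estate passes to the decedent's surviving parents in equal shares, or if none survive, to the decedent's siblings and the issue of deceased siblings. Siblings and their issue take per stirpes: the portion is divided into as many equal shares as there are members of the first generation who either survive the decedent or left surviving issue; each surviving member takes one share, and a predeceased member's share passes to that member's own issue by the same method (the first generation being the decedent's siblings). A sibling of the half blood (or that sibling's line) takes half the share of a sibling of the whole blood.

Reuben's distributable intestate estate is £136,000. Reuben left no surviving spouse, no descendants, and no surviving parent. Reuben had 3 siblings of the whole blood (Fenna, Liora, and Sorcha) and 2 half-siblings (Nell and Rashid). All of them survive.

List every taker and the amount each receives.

Fenna: £34,000; Nell: £17,000; Liora: £34,000; Sorcha: £34,000; Rashid: £17,000

The entire £136,000 passes to the siblings and their issue.
Counting each half-blood sibling's line as half a unit, there are 4 units in £136,000, so one unit is £34,000. Whole-blood lines (Fenna, Liora, and Sorcha) take £34,000 each; half-blood lines (Nell and Rashid) take £17,000 each.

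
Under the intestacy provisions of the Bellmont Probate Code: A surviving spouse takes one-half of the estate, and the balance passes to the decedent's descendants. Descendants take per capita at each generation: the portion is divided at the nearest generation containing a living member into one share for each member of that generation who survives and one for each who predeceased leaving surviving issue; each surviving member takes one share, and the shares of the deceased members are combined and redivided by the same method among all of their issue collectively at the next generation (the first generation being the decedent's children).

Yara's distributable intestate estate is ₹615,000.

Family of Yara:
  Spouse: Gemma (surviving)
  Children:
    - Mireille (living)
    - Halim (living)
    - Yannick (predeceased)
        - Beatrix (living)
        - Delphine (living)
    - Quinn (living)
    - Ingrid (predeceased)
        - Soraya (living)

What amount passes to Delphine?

Gemma takes one-half of ₹615,000 = ₹307,500. The remaining ₹307,500 passes to the descendants.
The descendants' portion (₹307,500) is divided at the children's generation into 5 shares of ₹61,500. Mireille, Halim, and Quinn each take ₹61,500. The 2 shares of the deceased (Yannick and Ingrid) are combined into a pool of ₹123,000.
That pool (₹123,000) is divided at the grandchildren's generation equally among Beatrix, Delphine, and Soraya: ₹41,000 each.

Delphine receives ₹41,000.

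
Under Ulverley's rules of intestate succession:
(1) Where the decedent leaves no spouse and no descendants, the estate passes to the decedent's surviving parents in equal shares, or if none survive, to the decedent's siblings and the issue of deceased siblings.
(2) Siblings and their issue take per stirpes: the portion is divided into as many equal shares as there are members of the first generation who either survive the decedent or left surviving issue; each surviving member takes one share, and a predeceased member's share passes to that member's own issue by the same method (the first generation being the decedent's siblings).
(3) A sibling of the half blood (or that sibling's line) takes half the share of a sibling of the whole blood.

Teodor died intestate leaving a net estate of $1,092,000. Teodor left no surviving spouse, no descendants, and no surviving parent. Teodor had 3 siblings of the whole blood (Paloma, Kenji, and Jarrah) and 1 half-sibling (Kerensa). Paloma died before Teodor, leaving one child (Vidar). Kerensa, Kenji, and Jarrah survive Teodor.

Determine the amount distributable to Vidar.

The entire $1,092,000 passes to the siblings and their issue.
Counting each half-blood sibling's line as half a unit, there are 7/2 units in $1,092,000, so one unit is $312,000. Whole-blood lines (Paloma, Kenji, and Jarrah) take $312,000 each; half-blood lines (Kerensa) take $156,000 each.
Paloma's share ($312,000) passes entirely to Vidar.

Vidar receives $312,000.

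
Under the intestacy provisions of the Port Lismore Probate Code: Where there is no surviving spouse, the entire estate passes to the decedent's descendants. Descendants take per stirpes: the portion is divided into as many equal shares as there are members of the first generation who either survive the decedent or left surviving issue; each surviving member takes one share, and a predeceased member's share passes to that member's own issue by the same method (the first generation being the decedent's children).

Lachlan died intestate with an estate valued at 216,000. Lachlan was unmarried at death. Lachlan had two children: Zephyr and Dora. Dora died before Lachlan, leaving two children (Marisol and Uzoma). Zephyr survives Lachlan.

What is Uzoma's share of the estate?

Uzoma receives 54,000.

The entire 216,000 passes to the descendants.
That amount (216,000) is divided into 2 shares of 108,000: Zephyr takes 108,000; Dora's 108,000 share passes to Dora's issue.
Dora's share (108,000) is divided into 2 shares of 54,000: Marisol and Uzoma each take 54,000.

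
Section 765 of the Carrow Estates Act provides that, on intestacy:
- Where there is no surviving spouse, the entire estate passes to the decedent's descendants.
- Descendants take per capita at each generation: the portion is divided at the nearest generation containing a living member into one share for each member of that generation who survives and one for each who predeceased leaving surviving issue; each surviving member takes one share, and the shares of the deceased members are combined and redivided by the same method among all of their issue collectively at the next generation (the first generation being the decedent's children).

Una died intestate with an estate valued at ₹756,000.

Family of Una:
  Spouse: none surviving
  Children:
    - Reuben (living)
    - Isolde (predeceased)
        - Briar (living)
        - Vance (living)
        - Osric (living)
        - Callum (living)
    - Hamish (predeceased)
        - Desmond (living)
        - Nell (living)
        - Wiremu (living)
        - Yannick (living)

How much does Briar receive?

Briar receives ₹63,000.

The entire ₹756,000 passes to the descendants.
That amount (₹756,000) is divided at the children's generation into 3 shares of ₹252,000. Reuben takes ₹252,000. The 2 shares of the deceased (Isolde and Hamish) are combined into a pool of ₹504,000.
That pool (₹504,000) is divided at the grandchildren's generation equally among Briar, Vance, Osric, Callum, Desmond, Nell, Wiremu, and Yannick: ₹63,000 each.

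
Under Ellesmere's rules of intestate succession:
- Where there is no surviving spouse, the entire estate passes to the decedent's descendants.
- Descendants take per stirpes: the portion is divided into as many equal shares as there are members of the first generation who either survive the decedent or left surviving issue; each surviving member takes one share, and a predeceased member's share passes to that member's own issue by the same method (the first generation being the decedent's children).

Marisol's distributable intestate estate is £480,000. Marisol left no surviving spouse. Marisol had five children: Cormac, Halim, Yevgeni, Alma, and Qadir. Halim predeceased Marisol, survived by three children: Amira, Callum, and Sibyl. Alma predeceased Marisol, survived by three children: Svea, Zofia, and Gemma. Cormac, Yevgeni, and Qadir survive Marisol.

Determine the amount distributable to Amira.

Amira receives £32,000.

The entire £480,000 passes to the descendants.
That amount (£480,000) is divided into 5 shares of £96,000: Cormac, Yevgeni, and Qadir each take £96,000; Halim's £96,000 share passes to Halim's issue; Alma's £96,000 share passes to Alma's issue.
Halim's share (£96,000) is divided into 3 shares of £32,000: Amira, Callum, and Sibyl each take £32,000.
Alma's share (£96,000) is divided into 3 shares of £32,000: Svea, Zofia, and Gemma each take £32,000.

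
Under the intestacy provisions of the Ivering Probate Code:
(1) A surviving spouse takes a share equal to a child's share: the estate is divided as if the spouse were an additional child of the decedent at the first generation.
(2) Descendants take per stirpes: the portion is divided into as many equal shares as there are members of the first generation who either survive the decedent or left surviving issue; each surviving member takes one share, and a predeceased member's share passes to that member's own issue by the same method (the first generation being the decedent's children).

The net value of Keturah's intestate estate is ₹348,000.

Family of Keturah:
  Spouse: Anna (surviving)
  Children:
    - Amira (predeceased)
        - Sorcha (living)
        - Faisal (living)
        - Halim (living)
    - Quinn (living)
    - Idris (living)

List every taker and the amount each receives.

The spouse counts as an additional share at the children's level, so there are 4 primary shares of ₹87,000. Anna takes one such share (₹87,000).
The children's combined portion (₹261,000) is divided into 3 shares of ₹87,000: Quinn and Idris each take ₹87,000; Amira's ₹87,000 share passes to Amira's issue.
Amira's share (₹87,000) is divided into 3 shares of ₹29,000: Sorcha, Faisal, and Halim each take ₹29,000.

Anna: ₹87,000; Sorcha: ₹29,000; Faisal: ₹29,000; Halim: ₹29,000; Quinn: ₹87,000; Idris: ₹87,000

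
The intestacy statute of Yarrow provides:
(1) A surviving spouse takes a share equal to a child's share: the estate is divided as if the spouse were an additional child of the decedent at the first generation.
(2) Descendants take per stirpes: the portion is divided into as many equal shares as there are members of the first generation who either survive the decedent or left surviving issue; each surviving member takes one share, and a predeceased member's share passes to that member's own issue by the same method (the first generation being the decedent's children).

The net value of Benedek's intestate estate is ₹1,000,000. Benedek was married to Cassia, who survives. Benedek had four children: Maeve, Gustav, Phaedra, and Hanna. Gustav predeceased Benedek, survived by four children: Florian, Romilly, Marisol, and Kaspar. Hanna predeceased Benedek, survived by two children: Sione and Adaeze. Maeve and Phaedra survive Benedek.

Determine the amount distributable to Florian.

The spouse counts as an additional share at the children's level, so there are 5 primary shares of ₹200,000. Cassia takes one such share (₹200,000).
The children's combined portion (₹800,000) is divided into 4 shares of ₹200,000: Maeve and Phaedra each take ₹200,000; Gustav's ₹200,000 share passes to Gustav's issue; Hanna's ₹200,000 share passes to Hanna's issue.
Gustav's share (₹200,000) is divided into 4 shares of ₹50,000: Florian, Romilly, Marisol, and Kaspar each take ₹50,000.
Hanna's share (₹200,000) is divided into 2 shares of ₹100,000: Sione and Adaeze each take ₹100,000.

Florian receives ₹50,000.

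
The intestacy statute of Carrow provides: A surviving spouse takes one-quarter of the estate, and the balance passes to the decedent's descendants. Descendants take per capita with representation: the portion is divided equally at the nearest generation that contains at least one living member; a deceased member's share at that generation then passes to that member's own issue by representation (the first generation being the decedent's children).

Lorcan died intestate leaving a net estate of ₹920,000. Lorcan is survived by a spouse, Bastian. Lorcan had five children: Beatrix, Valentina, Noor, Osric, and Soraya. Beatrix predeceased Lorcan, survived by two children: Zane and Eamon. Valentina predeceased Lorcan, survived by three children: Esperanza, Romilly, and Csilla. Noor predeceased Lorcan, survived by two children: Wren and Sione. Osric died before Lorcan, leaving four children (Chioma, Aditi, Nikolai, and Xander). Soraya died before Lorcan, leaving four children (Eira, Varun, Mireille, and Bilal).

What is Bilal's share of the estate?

Bastian takes one-quarter of ₹920,000 = ₹230,000. The remaining ₹690,000 passes to the descendants.
No child survives, so the initial division is made at the grandchildren's generation.
The descendants' portion (₹690,000) is divided into 15 shares of ₹46,000: Zane, Eamon, Esperanza, Romilly, Csilla, Wren, Sione, Chioma, Aditi, Nikolai, Xander, Eira, Varun, Mireille, and Bilal each take ₹46,000.

Bilal receives ₹46,000.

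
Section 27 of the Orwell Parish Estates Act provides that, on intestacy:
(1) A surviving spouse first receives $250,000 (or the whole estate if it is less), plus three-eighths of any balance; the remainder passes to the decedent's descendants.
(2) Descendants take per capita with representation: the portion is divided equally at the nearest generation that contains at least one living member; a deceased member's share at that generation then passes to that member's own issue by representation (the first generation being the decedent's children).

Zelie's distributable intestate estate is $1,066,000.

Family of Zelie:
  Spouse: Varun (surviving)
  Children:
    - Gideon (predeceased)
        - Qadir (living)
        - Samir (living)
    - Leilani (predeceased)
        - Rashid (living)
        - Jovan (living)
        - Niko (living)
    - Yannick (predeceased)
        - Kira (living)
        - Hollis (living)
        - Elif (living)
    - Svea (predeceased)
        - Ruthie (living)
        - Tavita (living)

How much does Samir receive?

Samir receives $51,000.

Varun first takes $250,000, leaving a balance of $816,000. Varun then takes three-eighths of the balance ($306,000), for a total of $556,000. The remaining $510,000 passes to the descendants.
No child survives, so the initial division is made at the grandchildren's generation.
The descendants' portion ($510,000) is divided into 10 shares of $51,000: Qadir, Samir, Rashid, Jovan, Niko, Kira, Hollis, Elif, Ruthie, and Tavita each take $51,000.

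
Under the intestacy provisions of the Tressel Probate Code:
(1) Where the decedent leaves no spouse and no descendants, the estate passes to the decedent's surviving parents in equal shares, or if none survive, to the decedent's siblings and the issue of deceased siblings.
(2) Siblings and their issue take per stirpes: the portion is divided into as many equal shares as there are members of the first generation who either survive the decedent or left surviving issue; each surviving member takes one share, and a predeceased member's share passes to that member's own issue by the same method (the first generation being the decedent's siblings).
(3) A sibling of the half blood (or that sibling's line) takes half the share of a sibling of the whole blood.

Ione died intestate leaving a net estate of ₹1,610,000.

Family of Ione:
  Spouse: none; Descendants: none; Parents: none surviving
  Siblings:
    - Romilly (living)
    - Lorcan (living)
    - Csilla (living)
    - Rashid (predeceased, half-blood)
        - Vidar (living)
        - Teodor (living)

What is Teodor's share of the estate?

The entire ₹1,610,000 passes to the siblings and their issue.
Counting each half-blood sibling's line as half a unit, there are 7/2 units in ₹1,610,000, so one unit is ₹460,000. Whole-blood lines (Romilly, Lorcan, and Csilla) take ₹460,000 each; half-blood lines (Rashid) take ₹230,000 each.
Rashid's share (₹230,000) is divided into 2 shares of ₹115,000: Vidar and Teodor each take ₹115,000.

Teodor receives ₹115,000.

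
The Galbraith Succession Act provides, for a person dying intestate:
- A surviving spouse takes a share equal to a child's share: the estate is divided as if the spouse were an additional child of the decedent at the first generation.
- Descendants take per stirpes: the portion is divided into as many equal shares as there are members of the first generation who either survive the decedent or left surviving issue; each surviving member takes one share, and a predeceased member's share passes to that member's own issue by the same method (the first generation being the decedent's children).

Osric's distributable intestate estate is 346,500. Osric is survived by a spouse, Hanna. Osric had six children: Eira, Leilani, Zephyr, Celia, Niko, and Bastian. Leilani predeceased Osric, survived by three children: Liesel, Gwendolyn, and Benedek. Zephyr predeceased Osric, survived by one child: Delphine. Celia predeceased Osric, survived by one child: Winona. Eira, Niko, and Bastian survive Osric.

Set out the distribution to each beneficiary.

The spouse counts as an additional share at the children's level, so there are 7 primary shares of 49,500. Hanna takes one such share (49,500).
The children's combined portion (297,000) is divided into 6 shares of 49,500: Eira, Niko, and Bastian each take 49,500; Leilani's 49,500 share passes to Leilani's issue; Zephyr's 49,500 share passes to Zephyr's issue; Celia's 49,500 share passes to Celia's issue.
Leilani's share (49,500) is divided into 3 shares of 16,500: Liesel, Gwendolyn, and Benedek each take 16,500.
Zephyr's share (49,500) passes entirely to Delphine.
Celia's share (49,500) passes entirely to Winona.

Hanna: 49,500; Eira: 49,500; Liesel: 16,500; Gwendolyn: 16,500; Benedek: 16,500; Delphine: 49,500; Winona: 49,500; Niko: 49,500; Bastian: 49,500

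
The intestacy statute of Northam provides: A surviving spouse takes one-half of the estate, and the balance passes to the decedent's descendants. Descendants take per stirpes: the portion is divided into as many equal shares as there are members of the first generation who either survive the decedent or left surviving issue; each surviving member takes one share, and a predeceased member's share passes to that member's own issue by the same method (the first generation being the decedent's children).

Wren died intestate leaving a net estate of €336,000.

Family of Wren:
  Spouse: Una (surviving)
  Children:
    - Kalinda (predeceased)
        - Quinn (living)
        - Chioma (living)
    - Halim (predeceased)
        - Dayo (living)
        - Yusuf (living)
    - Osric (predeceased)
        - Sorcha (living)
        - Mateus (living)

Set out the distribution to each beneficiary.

Una: €168,000; Quinn: €28,000; Chioma: €28,000; Dayo: €28,000; Yusuf: €28,000; Sorcha: €28,000; Mateus: €28,000

Una takes one-half of €336,000 = €168,000. The remaining €168,000 passes to the descendants.
The descendants' portion (€168,000) is divided into 3 shares of €56,000: Kalinda's €56,000 share passes to Kalinda's issue; Halim's €56,000 share passes to Halim's issue; Osric's €56,000 share passes to Osric's issue.
Kalinda's share (€56,000) is divided into 2 shares of €28,000: Quinn and Chioma each take €28,000.
Halim's share (€56,000) is divided into 2 shares of €28,000: Dayo and Yusuf each take €28,000.
Osric's share (€56,000) is divided into 2 shares of €28,000: Sorcha and Mateus each take €28,000.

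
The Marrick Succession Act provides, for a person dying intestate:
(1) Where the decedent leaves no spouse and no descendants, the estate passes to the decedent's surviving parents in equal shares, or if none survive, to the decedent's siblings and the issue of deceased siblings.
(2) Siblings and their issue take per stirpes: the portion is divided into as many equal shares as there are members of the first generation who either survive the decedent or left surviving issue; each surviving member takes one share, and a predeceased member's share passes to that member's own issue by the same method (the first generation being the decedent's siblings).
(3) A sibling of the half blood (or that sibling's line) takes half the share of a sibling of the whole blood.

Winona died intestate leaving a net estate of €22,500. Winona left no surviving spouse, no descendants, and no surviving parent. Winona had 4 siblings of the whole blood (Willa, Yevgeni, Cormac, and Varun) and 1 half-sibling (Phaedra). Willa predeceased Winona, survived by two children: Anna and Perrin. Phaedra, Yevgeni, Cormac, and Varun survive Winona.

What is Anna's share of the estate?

Anna receives €2,500.

The entire €22,500 passes to the siblings and their issue.
Counting each half-blood sibling's line as half a unit, there are 9/2 units in €22,500, so one unit is €5,000. Whole-blood lines (Willa, Yevgeni, Cormac, and Varun) take €5,000 each; half-blood lines (Phaedra) take €2,500 each.
Willa's share (€5,000) is divided into 2 shares of €2,500: Anna and Perrin each take €2,500.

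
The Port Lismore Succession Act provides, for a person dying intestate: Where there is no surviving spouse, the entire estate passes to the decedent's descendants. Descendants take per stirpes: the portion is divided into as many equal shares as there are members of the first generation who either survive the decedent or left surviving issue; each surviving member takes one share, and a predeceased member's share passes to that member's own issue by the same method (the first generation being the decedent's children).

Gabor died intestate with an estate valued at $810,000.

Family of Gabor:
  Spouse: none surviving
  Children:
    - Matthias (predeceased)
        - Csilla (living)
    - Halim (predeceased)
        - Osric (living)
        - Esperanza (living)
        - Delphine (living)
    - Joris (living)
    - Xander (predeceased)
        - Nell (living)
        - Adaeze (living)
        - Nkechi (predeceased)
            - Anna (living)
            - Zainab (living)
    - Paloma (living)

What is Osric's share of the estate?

Osric receives $54,000.

The entire $810,000 passes to the descendants.
That amount ($810,000) is divided into 5 shares of $162,000: Joris and Paloma each take $162,000; Matthias's $162,000 share passes to Matthias's issue; Halim's $162,000 share passes to Halim's issue; Xander's $162,000 share passes to Xander's issue.
Matthias's share ($162,000) passes entirely to Csilla.
Halim's share ($162,000) is divided into 3 shares of $54,000: Osric, Esperanza, and Delphine each take $54,000.
Xander's share ($162,000) is divided into 3 shares of $54,000: Nell and Adaeze each take $54,000; Nkechi's $54,000 share passes to Nkechi's issue.
Nkechi's share ($54,000) is divided into 2 shares of $27,000: Anna and Zainab each take $27,000.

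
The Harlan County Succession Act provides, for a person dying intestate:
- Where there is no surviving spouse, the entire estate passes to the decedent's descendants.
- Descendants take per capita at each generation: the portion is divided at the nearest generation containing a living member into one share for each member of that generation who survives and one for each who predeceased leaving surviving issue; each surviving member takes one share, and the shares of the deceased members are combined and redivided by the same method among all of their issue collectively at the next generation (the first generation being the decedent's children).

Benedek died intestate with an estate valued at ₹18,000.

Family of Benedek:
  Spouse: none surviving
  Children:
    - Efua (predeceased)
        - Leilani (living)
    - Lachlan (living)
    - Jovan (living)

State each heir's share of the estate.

Leilani: ₹6,000; Lachlan: ₹6,000; Jovan: ₹6,000

The entire ₹18,000 passes to the descendants.
That amount (₹18,000) is divided at the children's generation into 3 shares of ₹6,000. Lachlan and Jovan each take ₹6,000. The remaining share for the deceased Efua (₹6,000) is carried to the next generation.
That pool (₹6,000) passes entirely to Leilani, the sole taker at the grandchildren's generation.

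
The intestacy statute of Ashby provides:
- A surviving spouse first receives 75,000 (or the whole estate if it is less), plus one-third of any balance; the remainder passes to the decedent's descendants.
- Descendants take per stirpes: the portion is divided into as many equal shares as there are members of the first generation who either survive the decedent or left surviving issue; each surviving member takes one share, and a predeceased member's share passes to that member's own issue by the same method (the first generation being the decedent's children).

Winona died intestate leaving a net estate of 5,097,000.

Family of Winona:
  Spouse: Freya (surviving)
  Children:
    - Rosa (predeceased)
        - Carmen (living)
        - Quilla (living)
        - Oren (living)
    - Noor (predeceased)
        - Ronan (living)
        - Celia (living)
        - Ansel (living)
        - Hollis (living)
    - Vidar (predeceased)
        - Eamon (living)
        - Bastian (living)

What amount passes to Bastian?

Bastian receives 558,000.

Freya first takes 75,000, leaving a balance of 5,022,000. Freya then takes one-third of the balance (1,674,000), for a total of 1,749,000. The remaining 3,348,000 passes to the descendants.
The descendants' portion (3,348,000) is divided into 3 shares of 1,116,000: Rosa's 1,116,000 share passes to Rosa's issue; Noor's 1,116,000 share passes to Noor's issue; Vidar's 1,116,000 share passes to Vidar's issue.
Rosa's share (1,116,000) is divided into 3 shares of 372,000: Carmen, Quilla, and Oren each take 372,000.
Noor's share (1,116,000) is divided into 4 shares of 279,000: Ronan, Celia, Ansel, and Hollis each take 279,000.
Vidar's share (1,116,000) is divided into 2 shares of 558,000: Eamon and Bastian each take 558,000.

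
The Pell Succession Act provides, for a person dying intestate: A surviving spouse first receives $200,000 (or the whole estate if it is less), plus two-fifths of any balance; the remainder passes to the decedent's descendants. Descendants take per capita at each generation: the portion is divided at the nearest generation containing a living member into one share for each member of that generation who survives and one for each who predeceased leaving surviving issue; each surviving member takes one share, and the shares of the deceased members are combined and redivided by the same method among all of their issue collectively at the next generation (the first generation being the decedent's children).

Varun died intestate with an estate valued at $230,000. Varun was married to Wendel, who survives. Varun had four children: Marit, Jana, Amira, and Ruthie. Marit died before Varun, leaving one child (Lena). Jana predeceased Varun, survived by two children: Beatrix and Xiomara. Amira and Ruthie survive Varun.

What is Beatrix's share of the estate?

Wendel first takes $200,000, leaving a balance of $30,000. Wendel then takes two-fifths of the balance ($12,000), for a total of $212,000. The remaining $18,000 passes to the descendants.
The descendants' portion ($18,000) is divided at the children's generation into 4 shares of $4,500. Amira and Ruthie each take $4,500. The 2 shares of the deceased (Marit and Jana) are combined into a pool of $9,000.
That pool ($9,000) is divided at the grandchildren's generation equally among Lena, Beatrix, and Xiomara: $3,000 each.

Beatrix receives $3,000.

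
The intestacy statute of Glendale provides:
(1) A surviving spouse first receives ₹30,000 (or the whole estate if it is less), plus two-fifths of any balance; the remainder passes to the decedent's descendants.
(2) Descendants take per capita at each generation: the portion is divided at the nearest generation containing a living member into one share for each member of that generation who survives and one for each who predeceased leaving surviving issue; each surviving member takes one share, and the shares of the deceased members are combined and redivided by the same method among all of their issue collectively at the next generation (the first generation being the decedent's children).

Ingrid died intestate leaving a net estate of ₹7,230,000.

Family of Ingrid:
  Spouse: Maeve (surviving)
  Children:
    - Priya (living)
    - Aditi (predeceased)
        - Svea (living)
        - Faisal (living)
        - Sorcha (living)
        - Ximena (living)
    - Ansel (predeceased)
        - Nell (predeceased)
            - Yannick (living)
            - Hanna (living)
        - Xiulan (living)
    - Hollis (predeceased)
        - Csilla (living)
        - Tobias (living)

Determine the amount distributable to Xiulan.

Xiulan receives ₹405,000.

Maeve first takes ₹30,000, leaving a balance of ₹7,200,000. Maeve then takes two-fifths of the balance (₹2,880,000), for a total of ₹2,910,000. The remaining ₹4,320,000 passes to the descendants.
The descendants' portion (₹4,320,000) is divided at the children's generation into 4 shares of ₹1,080,000. Priya takes ₹1,080,000. The 3 shares of the deceased (Aditi, Ansel, and Hollis) are combined into a pool of ₹3,240,000.
That pool (₹3,240,000) is divided at the grandchildren's generation into 8 shares of ₹405,000. Svea, Faisal, Sorcha, Ximena, Xiulan, Csilla, and Tobias each take ₹405,000. The remaining share for the deceased Nell (₹405,000) is carried to the next generation.
That pool (₹405,000) is divided at the great-grandchildren's generation equally among Yannick and Hanna: ₹202,500 each.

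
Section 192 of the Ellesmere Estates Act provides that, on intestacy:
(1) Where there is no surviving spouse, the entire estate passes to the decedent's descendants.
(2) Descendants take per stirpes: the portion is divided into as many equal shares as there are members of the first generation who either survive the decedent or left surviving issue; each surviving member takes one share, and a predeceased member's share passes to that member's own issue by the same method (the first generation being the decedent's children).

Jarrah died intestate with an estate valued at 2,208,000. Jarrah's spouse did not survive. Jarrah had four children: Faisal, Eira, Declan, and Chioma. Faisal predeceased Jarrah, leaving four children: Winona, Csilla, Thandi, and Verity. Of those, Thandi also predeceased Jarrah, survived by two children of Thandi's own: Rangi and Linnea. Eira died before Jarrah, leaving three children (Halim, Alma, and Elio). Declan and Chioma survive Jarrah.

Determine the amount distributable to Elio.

The entire 2,208,000 passes to the descendants.
That amount (2,208,000) is divided into 4 shares of 552,000: Declan and Chioma each take 552,000; Faisal's 552,000 share passes to Faisal's issue; Eira's 552,000 share passes to Eira's issue.
Faisal's share (552,000) is divided into 4 shares of 138,000: Winona, Csilla, and Verity each take 138,000; Thandi's 138,000 share passes to Thandi's issue.
Thandi's share (138,000) is divided into 2 shares of 69,000: Rangi and Linnea each take 69,000.
Eira's share (552,000) is divided into 3 shares of 184,000: Halim, Alma, and Elio each take 184,000.

Elio receives 184,000.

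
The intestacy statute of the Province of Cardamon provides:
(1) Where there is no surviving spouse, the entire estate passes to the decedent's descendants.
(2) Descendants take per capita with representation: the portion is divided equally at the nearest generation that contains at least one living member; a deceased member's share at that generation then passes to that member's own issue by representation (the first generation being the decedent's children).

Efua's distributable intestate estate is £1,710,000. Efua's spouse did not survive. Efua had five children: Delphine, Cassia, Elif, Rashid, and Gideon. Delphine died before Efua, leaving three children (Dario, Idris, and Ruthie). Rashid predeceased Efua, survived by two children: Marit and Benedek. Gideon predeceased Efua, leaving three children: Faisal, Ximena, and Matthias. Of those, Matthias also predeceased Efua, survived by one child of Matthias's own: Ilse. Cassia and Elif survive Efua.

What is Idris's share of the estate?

The entire £1,710,000 passes to the descendants.
That amount (£1,710,000) is divided into 5 shares of £342,000: Cassia and Elif each take £342,000; Delphine's £342,000 share passes to Delphine's issue; Rashid's £342,000 share passes to Rashid's issue; Gideon's £342,000 share passes to Gideon's issue.
Delphine's share (£342,000) is divided into 3 shares of £114,000: Dario, Idris, and Ruthie each take £114,000.
Rashid's share (£342,000) is divided into 2 shares of £171,000: Marit and Benedek each take £171,000.
Gideon's share (£342,000) is divided into 3 shares of £114,000: Faisal and Ximena each take £114,000; Matthias's £114,000 share passes to Matthias's issue.
Matthias's share (£114,000) passes entirely to Ilse.

Idris receives £114,000.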